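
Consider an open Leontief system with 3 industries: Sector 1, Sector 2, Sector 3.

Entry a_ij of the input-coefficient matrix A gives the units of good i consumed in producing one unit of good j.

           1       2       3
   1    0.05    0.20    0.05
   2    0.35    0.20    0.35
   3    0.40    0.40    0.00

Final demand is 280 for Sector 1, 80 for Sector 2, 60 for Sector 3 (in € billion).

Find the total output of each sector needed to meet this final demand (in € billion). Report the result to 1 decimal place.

I − A =
  [   0.95    -0.20    -0.05]
  [  -0.35     0.80    -0.35]
  [  -0.40    -0.40     1.00]
Cofactors of I−A, C_ij = (−1)^(i+j)·(minor ij) (rows/columns in the sector order above):
  C_11 = (0.80)(1.00) − (-0.35)(-0.40) = 0.6600
  C_12 = −[(-0.35)(1.00) − (-0.35)(-0.40)] = 0.4900
  C_13 = (-0.35)(-0.40) − (0.80)(-0.40) = 0.4600
  C_21 = −[(-0.20)(1.00) − (-0.05)(-0.40)] = 0.2200
  C_22 = (0.95)(1.00) − (-0.05)(-0.40) = 0.9300
  C_23 = −[(0.95)(-0.40) − (-0.20)(-0.40)] = 0.4600
  C_31 = (-0.20)(-0.35) − (-0.05)(0.80) = 0.1100
  C_32 = −[(0.95)(-0.35) − (-0.05)(-0.35)] = 0.3500
  C_33 = (0.95)(0.80) − (-0.20)(-0.35) = 0.6900
det(I−A) = Σ_j (I−A)_1j·C_1j = (0.95)(0.6600) + (-0.20)(0.4900) + (-0.05)(0.4600) = 0.5060
adj(I−A) = Cᵀ =
  [ 0.6600   0.2200   0.1100]
  [ 0.4900   0.9300   0.3500]
  [ 0.4600   0.4600   0.6900]
(I − A)⁻¹ = adj(I−A) / det(I−A) ≈
  [   1.3043     0.4348     0.2174]
  [   0.9684     1.8379     0.6917]
  [   0.9091     0.9091     1.3636]
x = (I − A)⁻¹ d = adj(I−A)·d / det(I−A), with det(I−A) = 0.5060:
  x_1 = (0.6600·280 + 0.2200·80 + 0.1100·60) / 0.5060 = 209.00 / 0.5060 ≈ 413.0
  x_2 = (0.4900·280 + 0.9300·80 + 0.3500·60) / 0.5060 = 232.60 / 0.5060 ≈ 459.7
  x_3 = (0.4600·280 + 0.4600·80 + 0.6900·60) / 0.5060 = 207.00 / 0.5060 ≈ 409.1

x_1 = 413.0, x_2 = 459.7, x_3 = 409.1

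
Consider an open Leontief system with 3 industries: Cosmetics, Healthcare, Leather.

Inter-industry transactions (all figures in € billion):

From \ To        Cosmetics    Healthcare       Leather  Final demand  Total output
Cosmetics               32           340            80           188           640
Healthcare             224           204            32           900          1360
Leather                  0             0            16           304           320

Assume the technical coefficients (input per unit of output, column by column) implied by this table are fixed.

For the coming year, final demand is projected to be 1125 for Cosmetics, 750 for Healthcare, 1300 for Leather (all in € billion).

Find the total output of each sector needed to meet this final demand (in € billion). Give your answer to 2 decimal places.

x_C = 2039.93, x_H = 1883.32, x_L = 1368.42

Technical coefficients a_ij = z_ij / X_j:
  a_CC = 32/640 = 0.05, a_HC = 224/640 = 0.35, a_LC = 0/640 = 0.00
  a_CH = 340/1360 = 0.25, a_HH = 204/1360 = 0.15, a_LH = 0/1360 = 0.00
  a_CL = 80/320 = 0.25, a_HL = 32/320 = 0.10, a_LL = 16/320 = 0.05
I − A =
  [   0.95    -0.25    -0.25]
  [  -0.35     0.85    -0.10]
  [   0.00     0.00     0.95]
Cofactors of I−A, C_ij = (−1)^(i+j)·(minor ij) (rows/columns in the sector order above):
  C_11 = (0.85)(0.95) − (-0.10)(0.00) = 0.8075
  C_12 = −[(-0.35)(0.95) − (-0.10)(0.00)] = 0.3325
  C_13 = (-0.35)(0.00) − (0.85)(0.00) = 0.0000
  C_21 = −[(-0.25)(0.95) − (-0.25)(0.00)] = 0.2375
  C_22 = (0.95)(0.95) − (-0.25)(0.00) = 0.9025
  C_23 = −[(0.95)(0.00) − (-0.25)(0.00)] = 0.0000
  C_31 = (-0.25)(-0.10) − (-0.25)(0.85) = 0.2375
  C_32 = −[(0.95)(-0.10) − (-0.25)(-0.35)] = 0.1825
  C_33 = (0.95)(0.85) − (-0.25)(-0.35) = 0.7200
det(I−A) = Σ_j (I−A)_1j·C_1j = (0.95)(0.8075) + (-0.25)(0.3325) + (-0.25)(0.0000) = 0.6840
adj(I−A) = Cᵀ =
  [ 0.8075   0.2375   0.2375]
  [ 0.3325   0.9025   0.1825]
  [ 0.0000   0.0000   0.7200]
(I − A)⁻¹ = adj(I−A) / det(I−A) ≈
  [   1.1806     0.3472     0.3472]
  [   0.4861     1.3194     0.2668]
  [   0.0000     0.0000     1.0526]
x = (I − A)⁻¹ d = adj(I−A)·d / det(I−A), with det(I−A) = 0.6840:
  x_C = (0.8075·1125 + 0.2375·750 + 0.2375·1300) / 0.6840 = 1395.3125 / 0.6840 ≈ 2039.93
  x_H = (0.3325·1125 + 0.9025·750 + 0.1825·1300) / 0.6840 = 1288.1875 / 0.6840 ≈ 1883.32
  x_L = (0.0000·1125 + 0.0000·750 + 0.7200·1300) / 0.6840 = 936.00 / 0.6840 ≈ 1368.42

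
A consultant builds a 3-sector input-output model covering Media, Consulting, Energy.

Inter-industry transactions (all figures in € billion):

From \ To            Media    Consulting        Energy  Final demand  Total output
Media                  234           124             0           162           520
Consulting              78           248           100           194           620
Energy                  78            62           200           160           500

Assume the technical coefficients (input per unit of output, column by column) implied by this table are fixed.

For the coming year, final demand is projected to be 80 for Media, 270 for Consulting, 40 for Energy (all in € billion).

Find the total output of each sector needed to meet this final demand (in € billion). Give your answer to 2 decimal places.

x_M = 375.46, x_C = 632.52, x_E = 265.95

Technical coefficients a_ij = z_ij / X_j:
  a_MM = 234/520 = 0.45, a_CM = 78/520 = 0.15, a_EM = 78/520 = 0.15
  a_MC = 124/620 = 0.20, a_CC = 248/620 = 0.40, a_EC = 62/620 = 0.10
  a_ME = 0/500 = 0.00, a_CE = 100/500 = 0.20, a_EE = 200/500 = 0.40
I − A =
  [   0.55    -0.20     0.00]
  [  -0.15     0.60    -0.20]
  [  -0.15    -0.10     0.60]
Cofactors of I−A, C_ij = (−1)^(i+j)·(minor ij) (rows/columns in the sector order above):
  C_11 = (0.60)(0.60) − (-0.20)(-0.10) = 0.3400
  C_12 = −[(-0.15)(0.60) − (-0.20)(-0.15)] = 0.1200
  C_13 = (-0.15)(-0.10) − (0.60)(-0.15) = 0.1050
  C_21 = −[(-0.20)(0.60) − (0.00)(-0.10)] = 0.1200
  C_22 = (0.55)(0.60) − (0.00)(-0.15) = 0.3300
  C_23 = −[(0.55)(-0.10) − (-0.20)(-0.15)] = 0.0850
  C_31 = (-0.20)(-0.20) − (0.00)(0.60) = 0.0400
  C_32 = −[(0.55)(-0.20) − (0.00)(-0.15)] = 0.1100
  C_33 = (0.55)(0.60) − (-0.20)(-0.15) = 0.3000
det(I−A) = Σ_j (I−A)_1j·C_1j = (0.55)(0.3400) + (-0.20)(0.1200) + (0.00)(0.1050) = 0.1630
adj(I−A) = Cᵀ =
  [ 0.3400   0.1200   0.0400]
  [ 0.1200   0.3300   0.1100]
  [ 0.1050   0.0850   0.3000]
(I − A)⁻¹ = adj(I−A) / det(I−A) ≈
  [   2.0859     0.7362     0.2454]
  [   0.7362     2.0245     0.6748]
  [   0.6442     0.5215     1.8405]
x = (I − A)⁻¹ d = adj(I−A)·d / det(I−A), with det(I−A) = 0.1630:
  x_M = (0.3400·80 + 0.1200·270 + 0.0400·40) / 0.1630 = 61.20 / 0.1630 ≈ 375.46
  x_C = (0.1200·80 + 0.3300·270 + 0.1100·40) / 0.1630 = 103.10 / 0.1630 ≈ 632.52
  x_E = (0.1050·80 + 0.0850·270 + 0.3000·40) / 0.1630 = 43.35 / 0.1630 ≈ 265.95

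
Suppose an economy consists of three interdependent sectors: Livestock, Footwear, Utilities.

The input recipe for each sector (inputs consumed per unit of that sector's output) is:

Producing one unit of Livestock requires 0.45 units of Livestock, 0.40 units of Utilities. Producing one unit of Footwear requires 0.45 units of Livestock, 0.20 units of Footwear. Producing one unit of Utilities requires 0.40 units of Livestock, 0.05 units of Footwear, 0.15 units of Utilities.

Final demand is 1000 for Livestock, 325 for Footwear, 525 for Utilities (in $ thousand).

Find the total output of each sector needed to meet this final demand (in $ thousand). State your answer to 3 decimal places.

x_1 = 4152.426, x_2 = 566.983, x_3 = 2571.730

I − A =
  [   0.55    -0.45    -0.40]
  [   0.00     0.80    -0.05]
  [  -0.40     0.00     0.85]
Cofactors of I−A, C_ij = (−1)^(i+j)·(minor ij) (rows/columns in the sector order above):
  C_11 = (0.80)(0.85) − (-0.05)(0.00) = 0.6800
  C_12 = −[(0.00)(0.85) − (-0.05)(-0.40)] = 0.0200
  C_13 = (0.00)(0.00) − (0.80)(-0.40) = 0.3200
  C_21 = −[(-0.45)(0.85) − (-0.40)(0.00)] = 0.3825
  C_22 = (0.55)(0.85) − (-0.40)(-0.40) = 0.3075
  C_23 = −[(0.55)(0.00) − (-0.45)(-0.40)] = 0.1800
  C_31 = (-0.45)(-0.05) − (-0.40)(0.80) = 0.3425
  C_32 = −[(0.55)(-0.05) − (-0.40)(0.00)] = 0.0275
  C_33 = (0.55)(0.80) − (-0.45)(0.00) = 0.4400
det(I−A) = Σ_j (I−A)_1j·C_1j = (0.55)(0.6800) + (-0.45)(0.0200) + (-0.40)(0.3200) = 0.2370
adj(I−A) = Cᵀ =
  [ 0.6800   0.3825   0.3425]
  [ 0.0200   0.3075   0.0275]
  [ 0.3200   0.1800   0.4400]
(I − A)⁻¹ = adj(I−A) / det(I−A) ≈
  [   2.8692     1.6139     1.4451]
  [   0.0844     1.2975     0.1160]
  [   1.3502     0.7595     1.8565]
x = (I − A)⁻¹ d = adj(I−A)·d / det(I−A), with det(I−A) = 0.2370:
  x_1 = (0.6800·1000 + 0.3825·325 + 0.3425·525) / 0.2370 = 984.125 / 0.2370 ≈ 4152.426
  x_2 = (0.0200·1000 + 0.3075·325 + 0.0275·525) / 0.2370 = 134.375 / 0.2370 ≈ 566.983
  x_3 = (0.3200·1000 + 0.1800·325 + 0.4400·525) / 0.2370 = 609.50 / 0.2370 ≈ 2571.730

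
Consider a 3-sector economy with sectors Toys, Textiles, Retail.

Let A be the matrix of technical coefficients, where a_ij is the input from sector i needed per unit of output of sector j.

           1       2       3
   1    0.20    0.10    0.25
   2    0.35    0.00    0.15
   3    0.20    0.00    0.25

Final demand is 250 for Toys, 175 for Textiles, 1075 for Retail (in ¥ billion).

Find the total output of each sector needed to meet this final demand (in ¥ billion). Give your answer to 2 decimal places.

I − A =
  [   0.80    -0.10    -0.25]
  [  -0.35     1.00    -0.15]
  [  -0.20     0.00     0.75]
Cofactors of I−A, C_ij = (−1)^(i+j)·(minor ij) (rows/columns in the sector order above):
  C_11 = (1.00)(0.75) − (-0.15)(0.00) = 0.7500
  C_12 = −[(-0.35)(0.75) − (-0.15)(-0.20)] = 0.2925
  C_13 = (-0.35)(0.00) − (1.00)(-0.20) = 0.2000
  C_21 = −[(-0.10)(0.75) − (-0.25)(0.00)] = 0.0750
  C_22 = (0.80)(0.75) − (-0.25)(-0.20) = 0.5500
  C_23 = −[(0.80)(0.00) − (-0.10)(-0.20)] = 0.0200
  C_31 = (-0.10)(-0.15) − (-0.25)(1.00) = 0.2650
  C_32 = −[(0.80)(-0.15) − (-0.25)(-0.35)] = 0.2075
  C_33 = (0.80)(1.00) − (-0.10)(-0.35) = 0.7650
det(I−A) = Σ_j (I−A)_1j·C_1j = (0.80)(0.7500) + (-0.10)(0.2925) + (-0.25)(0.2000) = 0.52075
adj(I−A) = Cᵀ =
  [ 0.7500   0.0750   0.2650]
  [ 0.2925   0.5500   0.2075]
  [ 0.2000   0.0200   0.7650]
(I − A)⁻¹ = adj(I−A) / det(I−A) ≈
  [   1.4402     0.1440     0.5089]
  [   0.5617     1.0562     0.3985]
  [   0.3841     0.0384     1.4690]
x = (I − A)⁻¹ d = adj(I−A)·d / det(I−A), with det(I−A) = 0.52075:
  x_1 = (0.7500·250 + 0.0750·175 + 0.2650·1075) / 0.52075 = 485.50 / 0.52075 ≈ 932.31
  x_2 = (0.2925·250 + 0.5500·175 + 0.2075·1075) / 0.52075 = 392.4375 / 0.52075 ≈ 753.60
  x_3 = (0.2000·250 + 0.0200·175 + 0.7650·1075) / 0.52075 = 875.875 / 0.52075 ≈ 1681.95

x_1 = 932.31, x_2 = 753.60, x_3 = 1681.95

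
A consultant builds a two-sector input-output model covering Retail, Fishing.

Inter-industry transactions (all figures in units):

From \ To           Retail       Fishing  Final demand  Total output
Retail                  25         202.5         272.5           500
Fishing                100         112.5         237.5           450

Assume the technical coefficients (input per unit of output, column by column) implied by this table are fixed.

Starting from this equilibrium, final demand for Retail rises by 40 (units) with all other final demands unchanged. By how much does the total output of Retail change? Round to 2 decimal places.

Δx_R = 48.19

Technical coefficients a_ij = z_ij / X_j:
  a_RR = 25/500 = 0.05, a_FR = 100/500 = 0.20
  a_RF = 202.5/450 = 0.45, a_FF = 112.5/450 = 0.25
I − A =
  [   0.95    -0.45]
  [  -0.20     0.75]
det(I−A) = (0.95)(0.75) − (-0.45)(-0.20) = 0.6225
adj(I−A) = [[0.75, 0.45], [0.20, 0.95]]
(I − A)⁻¹ = adj(I−A) / det(I−A) ≈
  [   1.2048     0.7229]
  [   0.3213     1.5261]
Δx = (I − A)⁻¹ Δd with Δd having +40 in the Retail component and 0 elsewhere.
So Δx_R = L_RR · (+40), where L_RR = adj(I−A)_RR / det(I−A) = 0.75 / 0.6225.
Δx_R = 0.75 × (+40) / 0.6225 = 30.00 / 0.6225 ≈ 48.19.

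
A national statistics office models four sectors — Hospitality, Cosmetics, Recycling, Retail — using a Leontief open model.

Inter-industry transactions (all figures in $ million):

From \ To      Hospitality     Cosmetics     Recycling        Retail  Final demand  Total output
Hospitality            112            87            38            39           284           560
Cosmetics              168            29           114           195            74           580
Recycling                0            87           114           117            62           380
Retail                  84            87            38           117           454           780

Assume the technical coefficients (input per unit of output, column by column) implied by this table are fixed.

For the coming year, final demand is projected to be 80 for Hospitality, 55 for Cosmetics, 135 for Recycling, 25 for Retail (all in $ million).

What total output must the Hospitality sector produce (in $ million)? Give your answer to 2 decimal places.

x_1 = 187.68

Technical coefficients a_ij = z_ij / X_j:
  a_11 = 112/560 = 0.20, a_21 = 168/560 = 0.30, a_31 = 0/560 = 0.00, a_41 = 84/560 = 0.15
  a_12 = 87/580 = 0.15, a_22 = 29/580 = 0.05, a_32 = 87/580 = 0.15, a_42 = 87/580 = 0.15
  a_13 = 38/380 = 0.10, a_23 = 114/380 = 0.30, a_33 = 114/380 = 0.30, a_43 = 38/380 = 0.10
  a_14 = 39/780 = 0.05, a_24 = 195/780 = 0.25, a_34 = 117/780 = 0.15, a_44 = 117/780 = 0.15
I − A =
  [   0.80    -0.15    -0.10    -0.05]
  [  -0.30     0.95    -0.30    -0.25]
  [   0.00    -0.15     0.70    -0.15]
  [  -0.15    -0.15    -0.10     0.85]
Compute the cofactors C_ij = (−1)^(i+j)·(3×3 minor ij) of I−A; the adjugate is their transpose:
adj(I−A) = Cᵀ =
  [ 0.47600   0.10800   0.12600   0.08200]
  [ 0.20700   0.45650   0.25250   0.19100]
  [ 0.07200   0.12225   0.56275   0.13950]
  [ 0.12900   0.11400   0.13300   0.46000]
det(I−A) = Σ_j (I−A)_1j·C_1j = (0.80)(0.47600) + (-0.15)(0.20700) + (-0.10)(0.07200) + (-0.05)(0.12900) = 0.3361
(I − A)⁻¹ = adj(I−A) / det(I−A) ≈
  [   1.4162     0.3213     0.3749     0.2440]
  [   0.6159     1.3582     0.7513     0.5683]
  [   0.2142     0.3637     1.6744     0.4151]
  [   0.3838     0.3392     0.3957     1.3686]
x = (I − A)⁻¹ d = adj(I−A)·d / det(I−A), with det(I−A) = 0.3361:
  x_1 = (0.47600·80 + 0.10800·55 + 0.12600·135 + 0.08200·25) / 0.3361 = 63.08 / 0.3361 ≈ 187.68
  x_2 = (0.20700·80 + 0.45650·55 + 0.25250·135 + 0.19100·25) / 0.3361 = 80.53 / 0.3361 ≈ 239.60
  x_3 = (0.07200·80 + 0.12225·55 + 0.56275·135 + 0.13950·25) / 0.3361 = 91.9425 / 0.3361 ≈ 273.56
  x_4 = (0.12900·80 + 0.11400·55 + 0.13300·135 + 0.46000·25) / 0.3361 = 46.045 / 0.3361 ≈ 137.00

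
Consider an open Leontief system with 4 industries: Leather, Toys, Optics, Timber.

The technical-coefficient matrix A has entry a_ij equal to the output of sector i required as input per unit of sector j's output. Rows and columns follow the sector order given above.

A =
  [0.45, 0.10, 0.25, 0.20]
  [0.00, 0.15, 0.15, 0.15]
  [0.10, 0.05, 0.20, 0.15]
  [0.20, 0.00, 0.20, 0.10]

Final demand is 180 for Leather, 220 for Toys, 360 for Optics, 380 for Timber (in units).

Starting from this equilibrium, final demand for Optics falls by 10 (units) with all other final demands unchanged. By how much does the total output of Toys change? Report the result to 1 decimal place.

Δx_2 = -3.6

I − A =
  [   0.55    -0.10    -0.25    -0.20]
  [   0.00     0.85    -0.15    -0.15]
  [  -0.10    -0.05     0.80    -0.15]
  [  -0.20     0.00    -0.20     0.90]
Compute the cofactors C_ij = (−1)^(i+j)·(3×3 minor ij) of I−A; the adjugate is their transpose:
adj(I−A) = Cᵀ =
  [ 0.578250   0.082250   0.241750   0.182500]
  [ 0.045000   0.313500   0.092250   0.077625]
  [ 0.103500   0.034750   0.383750   0.092750]
  [ 0.151500   0.026000   0.139000   0.347125]
det(I−A) = Σ_j (I−A)_1j·C_1j = (0.55)(0.578250) + (-0.10)(0.045000) + (-0.25)(0.103500) + (-0.20)(0.151500) = 0.2573625
(I − A)⁻¹ = adj(I−A) / det(I−A) ≈
  [   2.2468     0.3196     0.9393     0.7091]
  [   0.1749     1.2181     0.3584     0.3016]
  [   0.4022     0.1350     1.4911     0.3604]
  [   0.5887     0.1010     0.5401     1.3488]
Δx = (I − A)⁻¹ Δd with Δd having -10 in the Optics component and 0 elsewhere.
So Δx_2 = L_23 · (-10), where L_23 = adj(I−A)_23 / det(I−A) = 0.092250 / 0.2573625.
Δx_2 = 0.092250 × (-10) / 0.2573625 = -0.9225 / 0.2573625 ≈ -3.6.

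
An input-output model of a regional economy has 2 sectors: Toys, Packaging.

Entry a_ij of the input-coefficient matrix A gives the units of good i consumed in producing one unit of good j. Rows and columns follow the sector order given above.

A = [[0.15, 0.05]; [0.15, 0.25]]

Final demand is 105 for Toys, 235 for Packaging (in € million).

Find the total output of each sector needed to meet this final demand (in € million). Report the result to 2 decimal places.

I − A =
  [   0.85    -0.05]
  [  -0.15     0.75]
det(I−A) = (0.85)(0.75) − (-0.05)(-0.15) = 0.6300
adj(I−A) = [[0.75, 0.05], [0.15, 0.85]]
(I − A)⁻¹ = adj(I−A) / det(I−A) ≈
  [   1.1905     0.0794]
  [   0.2381     1.3492]
x = (I − A)⁻¹ d = adj(I−A)·d / det(I−A), with det(I−A) = 0.6300:
  x_T = (0.75·105 + 0.05·235) / 0.6300 = 90.50 / 0.6300 ≈ 143.65
  x_P = (0.15·105 + 0.85·235) / 0.6300 = 215.50 / 0.6300 ≈ 342.06

x_T = 143.65, x_P = 342.06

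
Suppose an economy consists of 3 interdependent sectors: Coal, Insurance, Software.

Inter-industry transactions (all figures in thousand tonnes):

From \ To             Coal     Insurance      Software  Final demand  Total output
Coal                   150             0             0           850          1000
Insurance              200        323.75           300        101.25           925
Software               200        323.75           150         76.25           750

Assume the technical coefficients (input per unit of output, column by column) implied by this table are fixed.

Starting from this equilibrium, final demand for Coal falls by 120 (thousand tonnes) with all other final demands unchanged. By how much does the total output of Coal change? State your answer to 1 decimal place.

Technical coefficients a_ij = z_ij / X_j:
  a_CC = 150/1000 = 0.15, a_IC = 200/1000 = 0.20, a_SC = 200/1000 = 0.20
  a_CI = 0/925 = 0.00, a_II = 323.75/925 = 0.35, a_SI = 323.75/925 = 0.35
  a_CS = 0/750 = 0.00, a_IS = 300/750 = 0.40, a_SS = 150/750 = 0.20
I − A =
  [   0.85     0.00     0.00]
  [  -0.20     0.65    -0.40]
  [  -0.20    -0.35     0.80]
Cofactors of I−A, C_ij = (−1)^(i+j)·(minor ij) (rows/columns in the sector order above):
  C_11 = (0.65)(0.80) − (-0.40)(-0.35) = 0.3800
  C_12 = −[(-0.20)(0.80) − (-0.40)(-0.20)] = 0.2400
  C_13 = (-0.20)(-0.35) − (0.65)(-0.20) = 0.2000
  C_21 = −[(0.00)(0.80) − (0.00)(-0.35)] = 0.0000
  C_22 = (0.85)(0.80) − (0.00)(-0.20) = 0.6800
  C_23 = −[(0.85)(-0.35) − (0.00)(-0.20)] = 0.2975
  C_31 = (0.00)(-0.40) − (0.00)(0.65) = 0.0000
  C_32 = −[(0.85)(-0.40) − (0.00)(-0.20)] = 0.3400
  C_33 = (0.85)(0.65) − (0.00)(-0.20) = 0.5525
det(I−A) = Σ_j (I−A)_1j·C_1j = (0.85)(0.3800) + (0.00)(0.2400) + (0.00)(0.2000) = 0.3230
adj(I−A) = Cᵀ =
  [ 0.3800   0.0000   0.0000]
  [ 0.2400   0.6800   0.3400]
  [ 0.2000   0.2975   0.5525]
(I − A)⁻¹ = adj(I−A) / det(I−A) ≈
  [   1.1765     0.0000     0.0000]
  [   0.7430     2.1053     1.0526]
  [   0.6192     0.9211     1.7105]
Δx = (I − A)⁻¹ Δd with Δd having -120 in the Coal component and 0 elsewhere.
So Δx_C = L_CC · (-120), where L_CC = adj(I−A)_CC / det(I−A) = 0.3800 / 0.3230.
Δx_C = 0.3800 × (-120) / 0.3230 = -45.60 / 0.3230 ≈ -141.2.

Δx_C = -141.2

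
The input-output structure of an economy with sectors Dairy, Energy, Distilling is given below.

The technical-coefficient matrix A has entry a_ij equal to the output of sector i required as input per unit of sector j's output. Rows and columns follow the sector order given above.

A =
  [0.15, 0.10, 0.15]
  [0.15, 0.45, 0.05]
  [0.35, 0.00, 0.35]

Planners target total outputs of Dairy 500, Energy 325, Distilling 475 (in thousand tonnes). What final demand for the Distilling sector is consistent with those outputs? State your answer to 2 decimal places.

d_3 = 133.75

I − A =
  [   0.85    -0.10    -0.15]
  [  -0.15     0.55    -0.05]
  [  -0.35     0.00     0.65]
d = (I − A) x:
  d_1 = (+0.85)·500 + (-0.10)·325 + (-0.15)·475 = 321.25
  d_2 = (-0.15)·500 + (+0.55)·325 + (-0.05)·475 = 80.00
  d_3 = (-0.35)·500 + (+0.00)·325 + (+0.65)·475 = 133.75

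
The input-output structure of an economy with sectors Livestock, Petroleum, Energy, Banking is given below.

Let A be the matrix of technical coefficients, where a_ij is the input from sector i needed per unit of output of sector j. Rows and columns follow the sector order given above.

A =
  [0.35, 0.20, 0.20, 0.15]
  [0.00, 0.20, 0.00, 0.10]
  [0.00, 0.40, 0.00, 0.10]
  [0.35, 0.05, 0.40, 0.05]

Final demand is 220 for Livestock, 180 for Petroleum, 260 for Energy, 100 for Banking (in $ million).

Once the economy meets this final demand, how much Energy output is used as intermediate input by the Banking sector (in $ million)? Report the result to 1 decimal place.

z_EB = 55.8

I − A =
  [   0.65    -0.20    -0.20    -0.15]
  [   0.00     0.80     0.00    -0.10]
  [   0.00    -0.40     1.00    -0.10]
  [  -0.35    -0.05    -0.40     0.95]
Compute the cofactors C_ij = (−1)^(i+j)·(3×3 minor ij) of I−A; the adjugate is their transpose:
adj(I−A) = Cᵀ =
  [ 0.70700   0.29050   0.20700   0.16400]
  [ 0.03500   0.53200   0.03300   0.06500]
  [ 0.04200   0.23625   0.44175   0.07800]
  [ 0.28000   0.23450   0.26400   0.52000]
det(I−A) = Σ_j (I−A)_1j·C_1j = (0.65)(0.70700) + (-0.20)(0.03500) + (-0.20)(0.04200) + (-0.15)(0.28000) = 0.40215
(I − A)⁻¹ = adj(I−A) / det(I−A) ≈
  [   1.7581     0.7224     0.5147     0.4078]
  [   0.0870     1.3229     0.0821     0.1616]
  [   0.1044     0.5875     1.0985     0.1940]
  [   0.6963     0.5831     0.6565     1.2930]
First solve x = (I − A)⁻¹ d = adj(I−A)·d / det(I−A); in particular x_B = (0.28000·220 + 0.23450·180 + 0.26400·260 + 0.52000·100) / 0.40215 = 224.45 / 0.40215 ≈ 558.125.
Intermediate flow from E to B: z_EB = a_EB · x_B = 0.10 × 224.45 / 0.40215 = 22.445 / 0.40215 ≈ 55.8.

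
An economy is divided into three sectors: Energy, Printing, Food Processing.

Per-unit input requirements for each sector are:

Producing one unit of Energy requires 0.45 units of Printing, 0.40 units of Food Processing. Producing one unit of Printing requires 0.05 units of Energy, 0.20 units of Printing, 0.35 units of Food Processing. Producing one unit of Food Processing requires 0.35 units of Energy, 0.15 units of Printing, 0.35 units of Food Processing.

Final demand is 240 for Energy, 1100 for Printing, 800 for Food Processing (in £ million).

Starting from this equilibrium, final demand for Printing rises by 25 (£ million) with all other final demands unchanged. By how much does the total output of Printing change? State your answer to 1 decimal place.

I − A =
  [   1.00    -0.05    -0.35]
  [  -0.45     0.80    -0.15]
  [  -0.40    -0.35     0.65]
Cofactors of I−A, C_ij = (−1)^(i+j)·(minor ij) (rows/columns in the sector order above):
  C_11 = (0.80)(0.65) − (-0.15)(-0.35) = 0.4675
  C_12 = −[(-0.45)(0.65) − (-0.15)(-0.40)] = 0.3525
  C_13 = (-0.45)(-0.35) − (0.80)(-0.40) = 0.4775
  C_21 = −[(-0.05)(0.65) − (-0.35)(-0.35)] = 0.1550
  C_22 = (1.00)(0.65) − (-0.35)(-0.40) = 0.5100
  C_23 = −[(1.00)(-0.35) − (-0.05)(-0.40)] = 0.3700
  C_31 = (-0.05)(-0.15) − (-0.35)(0.80) = 0.2875
  C_32 = −[(1.00)(-0.15) − (-0.35)(-0.45)] = 0.3075
  C_33 = (1.00)(0.80) − (-0.05)(-0.45) = 0.7775
det(I−A) = Σ_j (I−A)_1j·C_1j = (1.00)(0.4675) + (-0.05)(0.3525) + (-0.35)(0.4775) = 0.28275
adj(I−A) = Cᵀ =
  [ 0.4675   0.1550   0.2875]
  [ 0.3525   0.5100   0.3075]
  [ 0.4775   0.3700   0.7775]
(I − A)⁻¹ = adj(I−A) / det(I−A) ≈
  [   1.6534     0.5482     1.0168]
  [   1.2467     1.8037     1.0875]
  [   1.6888     1.3086     2.7498]
Δx = (I − A)⁻¹ Δd with Δd having +25 in the Printing component and 0 elsewhere.
So Δx_2 = L_22 · (+25), where L_22 = adj(I−A)_22 / det(I−A) = 0.5100 / 0.28275.
Δx_2 = 0.5100 × (+25) / 0.28275 = 12.75 / 0.28275 ≈ 45.1.

Δx_2 = 45.1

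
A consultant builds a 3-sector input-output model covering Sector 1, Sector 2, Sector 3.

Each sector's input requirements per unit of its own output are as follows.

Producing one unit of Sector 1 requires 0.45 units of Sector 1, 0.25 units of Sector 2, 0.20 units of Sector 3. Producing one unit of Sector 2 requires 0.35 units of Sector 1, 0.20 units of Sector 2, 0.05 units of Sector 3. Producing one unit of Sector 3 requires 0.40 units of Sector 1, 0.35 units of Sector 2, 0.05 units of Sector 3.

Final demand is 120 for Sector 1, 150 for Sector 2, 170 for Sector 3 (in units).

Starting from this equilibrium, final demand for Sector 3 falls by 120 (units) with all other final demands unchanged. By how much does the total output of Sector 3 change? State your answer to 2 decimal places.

I − A =
  [   0.55    -0.35    -0.40]
  [  -0.25     0.80    -0.35]
  [  -0.20    -0.05     0.95]
Cofactors of I−A, C_ij = (−1)^(i+j)·(minor ij) (rows/columns in the sector order above):
  C_11 = (0.80)(0.95) − (-0.35)(-0.05) = 0.7425
  C_12 = −[(-0.25)(0.95) − (-0.35)(-0.20)] = 0.3075
  C_13 = (-0.25)(-0.05) − (0.80)(-0.20) = 0.1725
  C_21 = −[(-0.35)(0.95) − (-0.40)(-0.05)] = 0.3525
  C_22 = (0.55)(0.95) − (-0.40)(-0.20) = 0.4425
  C_23 = −[(0.55)(-0.05) − (-0.35)(-0.20)] = 0.0975
  C_31 = (-0.35)(-0.35) − (-0.40)(0.80) = 0.4425
  C_32 = −[(0.55)(-0.35) − (-0.40)(-0.25)] = 0.2925
  C_33 = (0.55)(0.80) − (-0.35)(-0.25) = 0.3525
det(I−A) = Σ_j (I−A)_1j·C_1j = (0.55)(0.7425) + (-0.35)(0.3075) + (-0.40)(0.1725) = 0.23175
adj(I−A) = Cᵀ =
  [ 0.7425   0.3525   0.4425]
  [ 0.3075   0.4425   0.2925]
  [ 0.1725   0.0975   0.3525]
(I − A)⁻¹ = adj(I−A) / det(I−A) ≈
  [   3.2039     1.5210     1.9094]
  [   1.3269     1.9094     1.2621]
  [   0.7443     0.4207     1.5210]
Δx = (I − A)⁻¹ Δd with Δd having -120 in the Sector 3 component and 0 elsewhere.
So Δx_3 = L_33 · (-120), where L_33 = adj(I−A)_33 / det(I−A) = 0.3525 / 0.23175.
Δx_3 = 0.3525 × (-120) / 0.23175 = -42.30 / 0.23175 ≈ -182.52.

Δx_3 = -182.52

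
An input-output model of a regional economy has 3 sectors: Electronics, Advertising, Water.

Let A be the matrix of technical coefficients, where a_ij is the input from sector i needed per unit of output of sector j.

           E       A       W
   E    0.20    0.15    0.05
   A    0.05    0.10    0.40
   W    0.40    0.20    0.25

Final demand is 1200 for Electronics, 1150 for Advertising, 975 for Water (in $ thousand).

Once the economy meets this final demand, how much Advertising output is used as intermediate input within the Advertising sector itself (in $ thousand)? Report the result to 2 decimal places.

I − A =
  [   0.80    -0.15    -0.05]
  [  -0.05     0.90    -0.40]
  [  -0.40    -0.20     0.75]
Cofactors of I−A, C_ij = (−1)^(i+j)·(minor ij) (rows/columns in the sector order above):
  C_11 = (0.90)(0.75) − (-0.40)(-0.20) = 0.5950
  C_12 = −[(-0.05)(0.75) − (-0.40)(-0.40)] = 0.1975
  C_13 = (-0.05)(-0.20) − (0.90)(-0.40) = 0.3700
  C_21 = −[(-0.15)(0.75) − (-0.05)(-0.20)] = 0.1225
  C_22 = (0.80)(0.75) − (-0.05)(-0.40) = 0.5800
  C_23 = −[(0.80)(-0.20) − (-0.15)(-0.40)] = 0.2200
  C_31 = (-0.15)(-0.40) − (-0.05)(0.90) = 0.1050
  C_32 = −[(0.80)(-0.40) − (-0.05)(-0.05)] = 0.3225
  C_33 = (0.80)(0.90) − (-0.15)(-0.05) = 0.7125
det(I−A) = Σ_j (I−A)_1j·C_1j = (0.80)(0.5950) + (-0.15)(0.1975) + (-0.05)(0.3700) = 0.427875
adj(I−A) = Cᵀ =
  [ 0.5950   0.1225   0.1050]
  [ 0.1975   0.5800   0.3225]
  [ 0.3700   0.2200   0.7125]
(I − A)⁻¹ = adj(I−A) / det(I−A) ≈
  [   1.3906     0.2863     0.2454]
  [   0.4616     1.3555     0.7537]
  [   0.8647     0.5142     1.6652]
First solve x = (I − A)⁻¹ d = adj(I−A)·d / det(I−A); in particular x_A = (0.1975·1200 + 0.5800·1150 + 0.3225·975) / 0.427875 = 1218.4375 / 0.427875 ≈ 2847.6483.
Intermediate flow from A to A: z_AA = a_AA · x_A = 0.10 × 1218.4375 / 0.427875 = 121.84375 / 0.427875 ≈ 284.76.

z_AA = 284.76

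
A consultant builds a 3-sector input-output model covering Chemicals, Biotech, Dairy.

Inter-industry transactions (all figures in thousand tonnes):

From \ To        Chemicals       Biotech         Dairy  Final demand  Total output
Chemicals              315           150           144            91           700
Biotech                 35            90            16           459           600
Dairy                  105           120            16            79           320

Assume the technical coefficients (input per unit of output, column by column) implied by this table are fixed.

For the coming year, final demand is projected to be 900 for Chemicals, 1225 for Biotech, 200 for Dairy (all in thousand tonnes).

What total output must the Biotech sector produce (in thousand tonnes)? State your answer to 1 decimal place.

x_2 = 1699.4

Technical coefficients a_ij = z_ij / X_j:
  a_11 = 315/700 = 0.45, a_21 = 35/700 = 0.05, a_31 = 105/700 = 0.15
  a_12 = 150/600 = 0.25, a_22 = 90/600 = 0.15, a_32 = 120/600 = 0.20
  a_13 = 144/320 = 0.45, a_23 = 16/320 = 0.05, a_33 = 16/320 = 0.05
I − A =
  [   0.55    -0.25    -0.45]
  [  -0.05     0.85    -0.05]
  [  -0.15    -0.20     0.95]
Cofactors of I−A, C_ij = (−1)^(i+j)·(minor ij) (rows/columns in the sector order above):
  C_11 = (0.85)(0.95) − (-0.05)(-0.20) = 0.7975
  C_12 = −[(-0.05)(0.95) − (-0.05)(-0.15)] = 0.0550
  C_13 = (-0.05)(-0.20) − (0.85)(-0.15) = 0.1375
  C_21 = −[(-0.25)(0.95) − (-0.45)(-0.20)] = 0.3275
  C_22 = (0.55)(0.95) − (-0.45)(-0.15) = 0.4550
  C_23 = −[(0.55)(-0.20) − (-0.25)(-0.15)] = 0.1475
  C_31 = (-0.25)(-0.05) − (-0.45)(0.85) = 0.3950
  C_32 = −[(0.55)(-0.05) − (-0.45)(-0.05)] = 0.0500
  C_33 = (0.55)(0.85) − (-0.25)(-0.05) = 0.4550
det(I−A) = Σ_j (I−A)_1j·C_1j = (0.55)(0.7975) + (-0.25)(0.0550) + (-0.45)(0.1375) = 0.3630
adj(I−A) = Cᵀ =
  [ 0.7975   0.3275   0.3950]
  [ 0.0550   0.4550   0.0500]
  [ 0.1375   0.1475   0.4550]
(I − A)⁻¹ = adj(I−A) / det(I−A) ≈
  [   2.1970     0.9022     1.0882]
  [   0.1515     1.2534     0.1377]
  [   0.3788     0.4063     1.2534]
x = (I − A)⁻¹ d = adj(I−A)·d / det(I−A), with det(I−A) = 0.3630:
  x_1 = (0.7975·900 + 0.3275·1225 + 0.3950·200) / 0.3630 = 1197.9375 / 0.3630 ≈ 3300.1
  x_2 = (0.0550·900 + 0.4550·1225 + 0.0500·200) / 0.3630 = 616.875 / 0.3630 ≈ 1699.4
  x_3 = (0.1375·900 + 0.1475·1225 + 0.4550·200) / 0.3630 = 395.4375 / 0.3630 ≈ 1089.4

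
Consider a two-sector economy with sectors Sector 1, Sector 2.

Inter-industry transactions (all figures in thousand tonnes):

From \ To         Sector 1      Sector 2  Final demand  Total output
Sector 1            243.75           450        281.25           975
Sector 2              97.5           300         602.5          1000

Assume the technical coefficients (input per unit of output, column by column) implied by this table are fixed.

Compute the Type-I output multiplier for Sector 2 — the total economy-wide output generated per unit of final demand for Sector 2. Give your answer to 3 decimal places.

Technical coefficients a_ij = z_ij / X_j:
  a_11 = 243.75/975 = 0.25, a_21 = 97.5/975 = 0.10
  a_12 = 450/1000 = 0.45, a_22 = 300/1000 = 0.30
I − A =
  [   0.75    -0.45]
  [  -0.10     0.70]
det(I−A) = (0.75)(0.70) − (-0.45)(-0.10) = 0.4800
adj(I−A) = [[0.70, 0.45], [0.10, 0.75]]
(I − A)⁻¹ = adj(I−A) / det(I−A) ≈
  [   1.4583     0.9375]
  [   0.2083     1.5625]
The output multiplier for sector j is the column-j sum of the Leontief inverse (I − A)⁻¹ = adj(I−A) / det(I−A).
Column 2 of adj(I−A): (0.45, 0.75); det(I−A) = 0.4800.
m_2 = (0.45 + 0.75) / 0.4800 = 1.20 / 0.4800 = 2.500.

m_2 = 2.500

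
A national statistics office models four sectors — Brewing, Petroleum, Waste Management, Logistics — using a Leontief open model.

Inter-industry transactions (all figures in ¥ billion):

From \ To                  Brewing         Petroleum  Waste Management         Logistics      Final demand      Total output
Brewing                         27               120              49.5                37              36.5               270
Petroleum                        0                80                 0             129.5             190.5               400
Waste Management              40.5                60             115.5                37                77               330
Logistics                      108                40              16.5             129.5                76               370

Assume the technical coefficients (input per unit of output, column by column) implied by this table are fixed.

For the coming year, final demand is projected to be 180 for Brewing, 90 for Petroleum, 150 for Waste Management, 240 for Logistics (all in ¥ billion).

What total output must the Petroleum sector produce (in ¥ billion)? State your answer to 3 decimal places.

x_P = 473.557

Technical coefficients a_ij = z_ij / X_j:
  a_BB = 27/270 = 0.10, a_PB = 0/270 = 0.00, a_WB = 40.5/270 = 0.15, a_LB = 108/270 = 0.40
  a_BP = 120/400 = 0.30, a_PP = 80/400 = 0.20, a_WP = 60/400 = 0.15, a_LP = 40/400 = 0.10
  a_BW = 49.5/330 = 0.15, a_PW = 0/330 = 0.00, a_WW = 115.5/330 = 0.35, a_LW = 16.5/330 = 0.05
  a_BL = 37/370 = 0.10, a_PL = 129.5/370 = 0.35, a_WL = 37/370 = 0.10, a_LL = 129.5/370 = 0.35
I − A =
  [   0.90    -0.30    -0.15    -0.10]
  [   0.00     0.80     0.00    -0.35]
  [  -0.15    -0.15     0.65    -0.10]
  [  -0.40    -0.10    -0.05     0.65]
Compute the cofactors C_ij = (−1)^(i+j)·(3×3 minor ij) of I−A; the adjugate is their transpose:
adj(I−A) = Cᵀ =
  [ 0.308625   0.148625   0.082000   0.140125]
  [ 0.093625   0.328375   0.036750   0.196875]
  [ 0.125750   0.133500   0.362500   0.147000]
  [ 0.214000   0.152250   0.084000   0.450000]
det(I−A) = Σ_j (I−A)_1j·C_1j = (0.90)(0.308625) + (-0.30)(0.093625) + (-0.15)(0.125750) + (-0.10)(0.214000) = 0.2094125
(I − A)⁻¹ = adj(I−A) / det(I−A) ≈
  [   1.4738     0.7097     0.3916     0.6691]
  [   0.4471     1.5681     0.1755     0.9401]
  [   0.6005     0.6375     1.7310     0.7020]
  [   1.0219     0.7270     0.4011     2.1489]
x = (I − A)⁻¹ d = adj(I−A)·d / det(I−A), with det(I−A) = 0.2094125:
  x_B = (0.308625·180 + 0.148625·90 + 0.082000·150 + 0.140125·240) / 0.2094125 = 114.85875 / 0.2094125 ≈ 548.481
  x_P = (0.093625·180 + 0.328375·90 + 0.036750·150 + 0.196875·240) / 0.2094125 = 99.16875 / 0.2094125 ≈ 473.557
  x_W = (0.125750·180 + 0.133500·90 + 0.362500·150 + 0.147000·240) / 0.2094125 = 124.305 / 0.2094125 ≈ 593.589
  x_L = (0.214000·180 + 0.152250·90 + 0.084000·150 + 0.450000·240) / 0.2094125 = 172.8225 / 0.2094125 ≈ 825.273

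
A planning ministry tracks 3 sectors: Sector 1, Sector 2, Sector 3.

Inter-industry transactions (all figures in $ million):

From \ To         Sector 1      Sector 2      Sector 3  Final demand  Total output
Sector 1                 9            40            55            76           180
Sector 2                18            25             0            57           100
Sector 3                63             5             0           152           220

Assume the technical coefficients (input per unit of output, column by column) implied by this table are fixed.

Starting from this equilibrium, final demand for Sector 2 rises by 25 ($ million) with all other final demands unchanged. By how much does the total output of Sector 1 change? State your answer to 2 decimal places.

Δx_1 = 17.03

Technical coefficients a_ij = z_ij / X_j:
  a_11 = 9/180 = 0.05, a_21 = 18/180 = 0.10, a_31 = 63/180 = 0.35
  a_12 = 40/100 = 0.40, a_22 = 25/100 = 0.25, a_32 = 5/100 = 0.05
  a_13 = 55/220 = 0.25, a_23 = 0/220 = 0.00, a_33 = 0/220 = 0.00
I − A =
  [   0.95    -0.40    -0.25]
  [  -0.10     0.75     0.00]
  [  -0.35    -0.05     1.00]
Cofactors of I−A, C_ij = (−1)^(i+j)·(minor ij) (rows/columns in the sector order above):
  C_11 = (0.75)(1.00) − (0.00)(-0.05) = 0.7500
  C_12 = −[(-0.10)(1.00) − (0.00)(-0.35)] = 0.1000
  C_13 = (-0.10)(-0.05) − (0.75)(-0.35) = 0.2675
  C_21 = −[(-0.40)(1.00) − (-0.25)(-0.05)] = 0.4125
  C_22 = (0.95)(1.00) − (-0.25)(-0.35) = 0.8625
  C_23 = −[(0.95)(-0.05) − (-0.40)(-0.35)] = 0.1875
  C_31 = (-0.40)(0.00) − (-0.25)(0.75) = 0.1875
  C_32 = −[(0.95)(0.00) − (-0.25)(-0.10)] = 0.0250
  C_33 = (0.95)(0.75) − (-0.40)(-0.10) = 0.6725
det(I−A) = Σ_j (I−A)_1j·C_1j = (0.95)(0.7500) + (-0.40)(0.1000) + (-0.25)(0.2675) = 0.605625
adj(I−A) = Cᵀ =
  [ 0.7500   0.4125   0.1875]
  [ 0.1000   0.8625   0.0250]
  [ 0.2675   0.1875   0.6725]
(I − A)⁻¹ = adj(I−A) / det(I−A) ≈
  [   1.2384     0.6811     0.3096]
  [   0.1651     1.4241     0.0413]
  [   0.4417     0.3096     1.1104]
Δx = (I − A)⁻¹ Δd with Δd having +25 in the Sector 2 component and 0 elsewhere.
So Δx_1 = L_12 · (+25), where L_12 = adj(I−A)_12 / det(I−A) = 0.4125 / 0.605625.
Δx_1 = 0.4125 × (+25) / 0.605625 = 10.3125 / 0.605625 ≈ 17.03.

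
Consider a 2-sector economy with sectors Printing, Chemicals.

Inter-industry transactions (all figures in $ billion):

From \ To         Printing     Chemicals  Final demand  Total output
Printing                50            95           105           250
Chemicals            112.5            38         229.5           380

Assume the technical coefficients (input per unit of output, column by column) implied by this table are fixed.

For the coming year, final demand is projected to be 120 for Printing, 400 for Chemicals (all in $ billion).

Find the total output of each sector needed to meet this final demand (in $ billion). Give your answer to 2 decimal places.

x_P = 342.39, x_C = 615.64

Technical coefficients a_ij = z_ij / X_j:
  a_PP = 50/250 = 0.20, a_CP = 112.5/250 = 0.45
  a_PC = 95/380 = 0.25, a_CC = 38/380 = 0.10
I − A =
  [   0.80    -0.25]
  [  -0.45     0.90]
det(I−A) = (0.80)(0.90) − (-0.25)(-0.45) = 0.6075
adj(I−A) = [[0.90, 0.25], [0.45, 0.80]]
(I − A)⁻¹ = adj(I−A) / det(I−A) ≈
  [   1.4815     0.4115]
  [   0.7407     1.3169]
x = (I − A)⁻¹ d = adj(I−A)·d / det(I−A), with det(I−A) = 0.6075:
  x_P = (0.90·120 + 0.25·400) / 0.6075 = 208.00 / 0.6075 ≈ 342.39
  x_C = (0.45·120 + 0.80·400) / 0.6075 = 374.00 / 0.6075 ≈ 615.64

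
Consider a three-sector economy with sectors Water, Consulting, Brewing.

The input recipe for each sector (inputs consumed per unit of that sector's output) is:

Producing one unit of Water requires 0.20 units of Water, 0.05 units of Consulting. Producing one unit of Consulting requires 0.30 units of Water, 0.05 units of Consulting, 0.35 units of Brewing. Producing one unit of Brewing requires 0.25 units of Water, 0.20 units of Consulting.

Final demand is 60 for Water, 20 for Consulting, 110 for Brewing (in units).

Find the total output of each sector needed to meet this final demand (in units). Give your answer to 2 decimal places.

x_1 = 136.24, x_2 = 55.47, x_3 = 129.41

I − A =
  [   0.80    -0.30    -0.25]
  [  -0.05     0.95    -0.20]
  [   0.00    -0.35     1.00]
Cofactors of I−A, C_ij = (−1)^(i+j)·(minor ij) (rows/columns in the sector order above):
  C_11 = (0.95)(1.00) − (-0.20)(-0.35) = 0.8800
  C_12 = −[(-0.05)(1.00) − (-0.20)(0.00)] = 0.0500
  C_13 = (-0.05)(-0.35) − (0.95)(0.00) = 0.0175
  C_21 = −[(-0.30)(1.00) − (-0.25)(-0.35)] = 0.3875
  C_22 = (0.80)(1.00) − (-0.25)(0.00) = 0.8000
  C_23 = −[(0.80)(-0.35) − (-0.30)(0.00)] = 0.2800
  C_31 = (-0.30)(-0.20) − (-0.25)(0.95) = 0.2975
  C_32 = −[(0.80)(-0.20) − (-0.25)(-0.05)] = 0.1725
  C_33 = (0.80)(0.95) − (-0.30)(-0.05) = 0.7450
det(I−A) = Σ_j (I−A)_1j·C_1j = (0.80)(0.8800) + (-0.30)(0.0500) + (-0.25)(0.0175) = 0.684625
adj(I−A) = Cᵀ =
  [ 0.8800   0.3875   0.2975]
  [ 0.0500   0.8000   0.1725]
  [ 0.0175   0.2800   0.7450]
(I − A)⁻¹ = adj(I−A) / det(I−A) ≈
  [   1.2854     0.5660     0.4345]
  [   0.0730     1.1685     0.2520]
  [   0.0256     0.4090     1.0882]
x = (I − A)⁻¹ d = adj(I−A)·d / det(I−A), with det(I−A) = 0.684625:
  x_1 = (0.8800·60 + 0.3875·20 + 0.2975·110) / 0.684625 = 93.275 / 0.684625 ≈ 136.24
  x_2 = (0.0500·60 + 0.8000·20 + 0.1725·110) / 0.684625 = 37.975 / 0.684625 ≈ 55.47
  x_3 = (0.0175·60 + 0.2800·20 + 0.7450·110) / 0.684625 = 88.60 / 0.684625 ≈ 129.41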